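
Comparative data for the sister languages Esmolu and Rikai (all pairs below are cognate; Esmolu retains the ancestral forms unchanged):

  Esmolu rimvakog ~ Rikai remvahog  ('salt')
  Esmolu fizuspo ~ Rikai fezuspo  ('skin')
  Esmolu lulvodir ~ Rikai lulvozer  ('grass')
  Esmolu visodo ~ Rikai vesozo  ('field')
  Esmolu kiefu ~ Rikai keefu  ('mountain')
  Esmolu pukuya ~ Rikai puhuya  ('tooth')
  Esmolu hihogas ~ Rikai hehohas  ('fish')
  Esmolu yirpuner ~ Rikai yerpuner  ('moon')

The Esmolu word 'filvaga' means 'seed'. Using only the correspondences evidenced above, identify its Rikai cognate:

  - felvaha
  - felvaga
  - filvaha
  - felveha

felvaha

fizuspo ~ fezuspo, visodo ~ vesozo — Esmolu i corresponds to Rikai e after a consonant, before a consonant other than r, m, n, p, b, f, v.
hihogas ~ hehohas — Esmolu g corresponds to Rikai h between vowels (before a back vowel).
Applying these to Esmolu 'filvaga':
  filvaga → felvaga   (i→e after a consonant, before a consonant other than r, m, n, p, b, f, v)
  felvaga → felvaha   (g→h between vowels (before a back vowel))
So the Rikai cognate is 'felvaha'.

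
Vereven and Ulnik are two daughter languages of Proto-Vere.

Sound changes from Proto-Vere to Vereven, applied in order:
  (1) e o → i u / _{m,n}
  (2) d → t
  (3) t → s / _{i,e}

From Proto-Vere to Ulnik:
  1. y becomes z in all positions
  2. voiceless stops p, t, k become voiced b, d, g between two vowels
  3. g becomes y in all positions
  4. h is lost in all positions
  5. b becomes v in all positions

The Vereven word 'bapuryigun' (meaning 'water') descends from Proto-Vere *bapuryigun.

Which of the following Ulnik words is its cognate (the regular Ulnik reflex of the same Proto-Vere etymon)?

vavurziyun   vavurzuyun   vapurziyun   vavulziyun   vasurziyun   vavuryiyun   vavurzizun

Ulnik: *bapuryigun > bapurzigun > baburzigun > baburziyun > vavurziyun  (by unconditioned shift, intervocalic voicing, unconditioned shift, unconditioned shift)
Among the options, 'vavurziyun' alone shows every Ulnik change applied in order.

vavurziyun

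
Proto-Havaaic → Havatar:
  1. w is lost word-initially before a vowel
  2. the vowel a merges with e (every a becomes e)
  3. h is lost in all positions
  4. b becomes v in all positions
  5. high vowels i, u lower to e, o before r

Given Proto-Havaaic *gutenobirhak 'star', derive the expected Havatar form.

gutenoverek

Havatar: *gutenobirhak > gutenobirhek > gutenobirek > gutenovirek > gutenoverek  (by vowel merger, h-loss, unconditioned shift, pre-rhotic lowering)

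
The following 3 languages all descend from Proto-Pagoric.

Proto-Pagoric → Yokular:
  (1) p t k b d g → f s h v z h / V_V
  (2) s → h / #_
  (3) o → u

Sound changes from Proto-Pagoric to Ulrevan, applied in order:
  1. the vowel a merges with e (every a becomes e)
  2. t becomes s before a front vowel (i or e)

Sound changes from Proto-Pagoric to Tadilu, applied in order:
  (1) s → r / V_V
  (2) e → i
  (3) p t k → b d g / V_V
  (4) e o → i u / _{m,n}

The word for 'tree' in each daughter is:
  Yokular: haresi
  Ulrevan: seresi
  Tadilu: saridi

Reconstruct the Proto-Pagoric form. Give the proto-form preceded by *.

*sareti

Position 5: Yokular has s, Ulrevan has s, Tadilu has d. Taking the neighbouring segments as reconstructed: Yokular s could go back to *t or *s; Ulrevan s could go back to *t or *s; Tadilu d could go back to *t or *d — the one source consistent with every daughter is *t.
Position 1: Yokular has h, Ulrevan has s, Tadilu has s. Tadilu preserves s here (none of its changes turn any other segment into s), so the proto-segment is *s.
Position 4: Yokular has e, Ulrevan has e, Tadilu has i. Yokular preserves e here (none of its changes turn any other segment into e), so the proto-segment is *e.
Verify the candidate proto-form against each daughter:
Yokular: start from *sareti.
  rule 1 (intervocalic lenition): sareti → saresi
  rule 2 (debuccalisation): saresi → haresi
  rule 3: no change — haresi
  ⇒ Yokular haresi
Ulrevan: *sareti
  sareti → sereti   [vowel merger]
  sereti → seresi   [palatalisation]
  giving Ulrevan seresi.
Tadilu: *sareti
  sareti (rule 1 does not apply)
  sareti → sariti   [vowel merger]
  sariti → saridi   [intervocalic voicing]
  saridi (rule 4 does not apply)
  giving Tadilu saridi.
*sareti is the unique common source.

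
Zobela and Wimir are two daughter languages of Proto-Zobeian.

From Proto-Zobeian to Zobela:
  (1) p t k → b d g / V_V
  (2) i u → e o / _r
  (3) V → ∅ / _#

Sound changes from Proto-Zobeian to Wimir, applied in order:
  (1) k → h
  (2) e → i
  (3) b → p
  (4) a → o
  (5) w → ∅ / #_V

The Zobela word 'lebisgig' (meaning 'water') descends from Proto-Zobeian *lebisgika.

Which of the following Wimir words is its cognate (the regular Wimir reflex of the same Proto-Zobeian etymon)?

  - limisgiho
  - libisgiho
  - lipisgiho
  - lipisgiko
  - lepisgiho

Wimir: start from *lebisgika.
  rule 1 (unconditioned shift): lebisgika → lebisgiha
  rule 2 (vowel merger): lebisgiha → libisgiha
  rule 3 (unconditioned shift): libisgiha → lipisgiha
  rule 4 (vowel merger): lipisgiha → lipisgiho
  rule 5: no change — lipisgiho
  ⇒ Wimir lipisgiho
Only 'lipisgiho' matches the regular Wimir development of *lebisgika.

lipisgiho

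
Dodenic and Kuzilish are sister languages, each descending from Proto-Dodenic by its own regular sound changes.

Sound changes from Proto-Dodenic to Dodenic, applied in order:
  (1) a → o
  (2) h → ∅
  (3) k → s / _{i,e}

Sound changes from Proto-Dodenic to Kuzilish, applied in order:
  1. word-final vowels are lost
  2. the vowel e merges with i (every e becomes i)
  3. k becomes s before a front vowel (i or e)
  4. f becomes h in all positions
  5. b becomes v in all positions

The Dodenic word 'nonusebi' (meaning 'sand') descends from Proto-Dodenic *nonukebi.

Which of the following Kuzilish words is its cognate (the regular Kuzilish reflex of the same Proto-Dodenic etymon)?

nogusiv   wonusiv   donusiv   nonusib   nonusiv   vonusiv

Kuzilish: start from *nonukebi.
  rule 1 (apocope): nonukebi → nonukeb
  rule 2 (vowel merger): nonukeb → nonukib
  rule 3 (palatalisation): nonukib → nonusib
  rule 4: no change — nonusib
  rule 5 (unconditioned shift): nonusib → nonusiv
  ⇒ Kuzilish nonusiv
The other candidates each miss or misapply at least one Kuzilish change.

nonusiv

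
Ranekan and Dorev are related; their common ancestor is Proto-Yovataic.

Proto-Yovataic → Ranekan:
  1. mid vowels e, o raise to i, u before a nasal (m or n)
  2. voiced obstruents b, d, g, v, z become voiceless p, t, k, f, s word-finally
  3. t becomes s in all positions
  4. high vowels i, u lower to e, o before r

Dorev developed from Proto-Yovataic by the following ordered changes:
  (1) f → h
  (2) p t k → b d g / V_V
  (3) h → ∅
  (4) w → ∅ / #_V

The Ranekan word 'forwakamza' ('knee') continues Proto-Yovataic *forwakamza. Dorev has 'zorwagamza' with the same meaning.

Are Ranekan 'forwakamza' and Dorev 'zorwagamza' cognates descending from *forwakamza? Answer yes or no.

no

Derive the expected Dorev reflex of *forwakamza:
Dorev: *forwakamza > horwakamza > horwagamza > orwagamza  (by unconditioned shift, intervocalic voicing, h-loss)
The regular Dorev reflex would be 'orwagamza', but the attested form is 'zorwagamza'. The correspondence is irregular, so they are not cognates (the Dorev form has a different source).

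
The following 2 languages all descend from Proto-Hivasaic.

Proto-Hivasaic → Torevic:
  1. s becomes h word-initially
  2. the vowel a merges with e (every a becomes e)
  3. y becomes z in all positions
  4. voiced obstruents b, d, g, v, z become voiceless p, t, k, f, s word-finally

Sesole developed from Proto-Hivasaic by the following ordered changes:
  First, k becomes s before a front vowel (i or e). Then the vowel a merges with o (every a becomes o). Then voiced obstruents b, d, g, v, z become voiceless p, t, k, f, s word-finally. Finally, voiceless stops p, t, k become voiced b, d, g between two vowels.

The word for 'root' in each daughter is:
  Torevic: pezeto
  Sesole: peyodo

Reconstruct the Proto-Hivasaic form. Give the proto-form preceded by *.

Position 3: Torevic has z, Sesole has y. Sesole preserves y here (none of its changes turn any other segment into y), so the proto-segment is *y.
Position 4: Torevic has e, Sesole has o. Taking the neighbouring segments as reconstructed: Torevic e could go back to *a or *e; Sesole o could go back to *a or *o — the one source consistent with every daughter is *a.
Position 5: Torevic has t, Sesole has d. Taking the neighbouring segments as reconstructed: Torevic t can only go back to *t; Sesole d could go back to *t or *d — the one source consistent with every daughter is *t.
Continuing position by position gives *peyato; check it forward:
Torevic: *peyato > peyeto > pezeto  (by vowel merger, unconditioned shift)
Sesole: *peyato > peyoto > peyodo  (by vowel merger, intervocalic voicing)
Only *peyato yields all of Torevic pezeto, Sesole peyodo.

*peyato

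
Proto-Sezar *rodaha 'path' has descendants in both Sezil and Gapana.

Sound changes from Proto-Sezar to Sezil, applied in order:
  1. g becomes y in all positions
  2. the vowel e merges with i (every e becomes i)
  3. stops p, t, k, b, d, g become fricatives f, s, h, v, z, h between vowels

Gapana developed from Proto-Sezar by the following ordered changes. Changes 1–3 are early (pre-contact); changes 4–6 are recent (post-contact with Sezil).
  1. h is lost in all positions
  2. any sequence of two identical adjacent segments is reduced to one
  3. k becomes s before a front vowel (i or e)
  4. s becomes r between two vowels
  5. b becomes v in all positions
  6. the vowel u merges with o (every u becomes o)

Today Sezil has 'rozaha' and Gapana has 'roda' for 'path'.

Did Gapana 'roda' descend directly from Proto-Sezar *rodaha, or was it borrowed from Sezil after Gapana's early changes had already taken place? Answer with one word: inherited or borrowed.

If inherited, *rodaha would pass through all of Gapana's changes:
Gapana: *rodaha > rodaa > roda  (by h-loss, degemination)
If borrowed from Sezil 'rozaha' after the early changes, it would undergo only the recent ones:
  rule 4 (rhotacism): no change (rozaha)
  rule 5 (unconditioned shift): no change (rozaha)
  rule 6 (vowel merger): no change (rozaha)
  ⇒ as a loan: rozaha
Gapana 'roda' matches the inherited outcome exactly, so it is an inherited cognate, not a loan.

inherited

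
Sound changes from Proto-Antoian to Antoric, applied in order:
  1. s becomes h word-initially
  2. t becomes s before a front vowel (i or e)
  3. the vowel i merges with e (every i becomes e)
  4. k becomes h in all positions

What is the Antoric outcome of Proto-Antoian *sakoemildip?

Antoric: *sakoemildip
  sakoemildip → hakoemildip   [debuccalisation]
  hakoemildip (rule 2 does not apply)
  hakoemildip → hakoemeldep   [vowel merger]
  hakoemeldep → hahoemeldep   [unconditioned shift]
  giving Antoric hahoemeldep.

hahoemeldep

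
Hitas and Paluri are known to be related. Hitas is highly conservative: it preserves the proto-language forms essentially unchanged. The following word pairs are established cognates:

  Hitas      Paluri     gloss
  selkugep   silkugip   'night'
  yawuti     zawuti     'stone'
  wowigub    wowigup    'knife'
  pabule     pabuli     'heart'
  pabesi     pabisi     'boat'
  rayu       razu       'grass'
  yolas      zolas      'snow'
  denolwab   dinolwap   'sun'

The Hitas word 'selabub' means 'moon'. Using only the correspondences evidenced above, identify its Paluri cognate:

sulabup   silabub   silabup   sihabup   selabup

selkugep ~ silkugip, pabesi ~ pabisi — Hitas e corresponds to Paluri i after a consonant, before a consonant other than r, m, n, p, b, f, v.
wowigub ~ wowigup, denolwab ~ dinolwap — Hitas b corresponds to Paluri p word-finally.
Applying these to Hitas 'selabub':
  selabub → silabub   (e→i after a consonant, before a consonant other than r, m, n, p, b, f, v)
  silabub → silabup   (b→p word-finally)
So the Paluri cognate is 'silabup'.

silabup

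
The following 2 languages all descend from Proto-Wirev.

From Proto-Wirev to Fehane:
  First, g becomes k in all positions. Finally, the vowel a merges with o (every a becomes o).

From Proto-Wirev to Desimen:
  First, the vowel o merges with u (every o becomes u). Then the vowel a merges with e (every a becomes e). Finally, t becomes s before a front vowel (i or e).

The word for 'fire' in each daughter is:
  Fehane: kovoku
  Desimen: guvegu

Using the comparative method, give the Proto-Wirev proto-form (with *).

Position 1: Fehane has k, Desimen has g. Desimen preserves g here (none of its changes turn any other segment into g), so the proto-segment is *g.
Position 5: Fehane has k, Desimen has g. Desimen preserves g here (none of its changes turn any other segment into g), so the proto-segment is *g.
Position 4: Fehane has o, Desimen has e. Taking the neighbouring segments as reconstructed: Fehane o could go back to *a or *o; Desimen e could go back to *a or *e — the one source consistent with every daughter is *a.
Continuing position by position gives *govagu; check it forward:
Fehane: *govagu
  govagu → kovaku   [unconditioned shift]
  kovaku → kovoku   [vowel merger]
  giving Fehane kovoku.
Desimen: start from *govagu.
  rule 1 (vowel merger): govagu → guvagu
  rule 2 (vowel merger): guvagu → guvegu
  rule 3: no change — guvegu
  ⇒ Desimen guvegu
Only *govagu yields all of Fehane kovoku, Desimen guvegu.

*govagu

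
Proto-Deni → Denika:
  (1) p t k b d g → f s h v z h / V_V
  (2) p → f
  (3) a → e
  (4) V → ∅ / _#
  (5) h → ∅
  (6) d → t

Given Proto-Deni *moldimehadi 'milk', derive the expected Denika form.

Denika: start from *moldimehadi.
  rule 1 (intervocalic lenition): moldimehadi → moldimehazi
  rule 2: no change — moldimehazi
  rule 3 (vowel merger): moldimehazi → moldimehezi
  rule 4 (apocope): moldimehezi → moldimehez
  rule 5 (h-loss): moldimehez → moldimeez
  rule 6 (unconditioned shift): moldimeez → moltimeez
  ⇒ Denika moltimeez

moltimeez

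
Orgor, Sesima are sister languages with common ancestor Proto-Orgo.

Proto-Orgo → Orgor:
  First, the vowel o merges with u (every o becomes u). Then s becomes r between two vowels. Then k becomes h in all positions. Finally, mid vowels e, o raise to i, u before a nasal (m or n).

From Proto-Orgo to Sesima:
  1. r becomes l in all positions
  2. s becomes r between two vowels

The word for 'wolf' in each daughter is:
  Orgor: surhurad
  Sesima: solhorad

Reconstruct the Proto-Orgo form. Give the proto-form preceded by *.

Position 5: Orgor has u, Sesima has o. Sesima preserves o here (none of its changes turn any other segment into o), so the proto-segment is *o.
Position 2: Orgor has u, Sesima has o. Sesima preserves o here (none of its changes turn any other segment into o), so the proto-segment is *o.
Position 6: Orgor has r, Sesima has r. In Sesima, r can only continue *s, so the proto-segment is *s.
Verify the candidate proto-form against each daughter:
Orgor: start from *sorhosad.
  rule 1 (vowel merger): sorhosad → surhusad
  rule 2 (rhotacism): surhusad → surhurad
  rule 3: no change — surhurad
  rule 4: no change — surhurad
  ⇒ Orgor surhurad
Sesima: *sorhosad > solhosad > solhorad  (by unconditioned shift, rhotacism)
*sorhosad is the unique common source.

*sorhosad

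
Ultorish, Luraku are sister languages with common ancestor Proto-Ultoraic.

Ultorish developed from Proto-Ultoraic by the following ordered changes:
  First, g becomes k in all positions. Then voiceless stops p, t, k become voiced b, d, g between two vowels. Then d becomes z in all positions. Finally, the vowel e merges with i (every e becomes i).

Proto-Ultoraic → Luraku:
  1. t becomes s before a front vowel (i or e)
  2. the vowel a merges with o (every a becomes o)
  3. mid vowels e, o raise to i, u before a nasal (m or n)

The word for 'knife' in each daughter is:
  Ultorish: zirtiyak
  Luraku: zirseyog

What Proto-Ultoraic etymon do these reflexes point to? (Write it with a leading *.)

Position 4: Ultorish has t, Luraku has s. Ultorish preserves t here (none of its changes turn any other segment into t), so the proto-segment is *t.
Position 5: Ultorish has i, Luraku has e. Luraku preserves e here (none of its changes turn any other segment into e), so the proto-segment is *e.
Position 7: Ultorish has a, Luraku has o. Ultorish preserves a here (none of its changes turn any other segment into a), so the proto-segment is *a.
This points to *zirteyag. Verify forward in each daughter:
Ultorish: start from *zirteyag.
  rule 1 (unconditioned shift): zirteyag → zirteyak
  rule 2: no change — zirteyak
  rule 3: no change — zirteyak
  rule 4 (vowel merger): zirteyak → zirtiyak
  ⇒ Ultorish zirtiyak
Luraku: start from *zirteyag.
  rule 1 (palatalisation): zirteyag → zirseyag
  rule 2 (vowel merger): zirseyag → zirseyog
  rule 3: no change — zirseyog
  ⇒ Luraku zirseyog
Only *zirteyag yields all of Ultorish zirtiyak, Luraku zirseyog.

*zirteyag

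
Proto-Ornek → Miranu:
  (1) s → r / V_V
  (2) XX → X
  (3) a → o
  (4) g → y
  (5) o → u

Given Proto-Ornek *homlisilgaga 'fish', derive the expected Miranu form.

Miranu: start from *homlisilgaga.
  rule 1 (rhotacism): homlisilgaga → homlirilgaga
  rule 2: no change — homlirilgaga
  rule 3 (vowel merger): homlirilgaga → homlirilgogo
  rule 4 (unconditioned shift): homlirilgogo → homlirilyoyo
  rule 5 (vowel merger): homlirilyoyo → humlirilyuyu
  ⇒ Miranu humlirilyuyu

humlirilyuyu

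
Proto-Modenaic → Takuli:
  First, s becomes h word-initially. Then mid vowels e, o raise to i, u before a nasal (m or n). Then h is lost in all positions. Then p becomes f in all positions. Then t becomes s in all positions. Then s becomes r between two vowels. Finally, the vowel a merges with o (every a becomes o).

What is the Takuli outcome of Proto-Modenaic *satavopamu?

orovofomu

Takuli: *satavopamu
  satavopamu → hatavopamu   [debuccalisation]
  hatavopamu (rule 2 does not apply)
  hatavopamu → atavopamu   [h-loss]
  atavopamu → atavofamu   [unconditioned shift]
  atavofamu → asavofamu   [unconditioned shift]
  asavofamu → aravofamu   [rhotacism]
  aravofamu → orovofomu   [vowel merger]
  giving Takuli orovofomu.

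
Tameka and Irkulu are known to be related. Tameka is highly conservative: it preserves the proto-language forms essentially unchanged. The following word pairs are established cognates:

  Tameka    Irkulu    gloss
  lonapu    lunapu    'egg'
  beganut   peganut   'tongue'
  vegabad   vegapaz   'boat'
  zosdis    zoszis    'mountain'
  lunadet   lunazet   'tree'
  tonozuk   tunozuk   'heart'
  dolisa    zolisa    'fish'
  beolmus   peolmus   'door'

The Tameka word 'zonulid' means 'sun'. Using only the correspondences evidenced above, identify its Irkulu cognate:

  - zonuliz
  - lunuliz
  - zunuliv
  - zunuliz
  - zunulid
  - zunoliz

zunuliz

lonapu ~ lunapu, tonozuk ~ tunozuk — Tameka o corresponds to Irkulu u after a consonant, before a nasal.
vegabad ~ vegapaz — Tameka d corresponds to Irkulu z word-finally.
Applying these to Tameka 'zonulid':
  zonulid → zunulid   (o→u after a consonant, before a nasal)
  zunulid → zunuliz   (d→z word-finally)
So the Irkulu cognate is 'zunuliz'.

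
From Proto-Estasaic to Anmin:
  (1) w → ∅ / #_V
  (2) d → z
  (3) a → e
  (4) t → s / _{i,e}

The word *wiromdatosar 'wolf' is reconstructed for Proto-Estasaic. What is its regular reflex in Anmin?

Anmin: *wiromdatosar > iromdatosar > iromzatosar > iromzetoser  (by glide loss, unconditioned shift, vowel merger)

iromzetoser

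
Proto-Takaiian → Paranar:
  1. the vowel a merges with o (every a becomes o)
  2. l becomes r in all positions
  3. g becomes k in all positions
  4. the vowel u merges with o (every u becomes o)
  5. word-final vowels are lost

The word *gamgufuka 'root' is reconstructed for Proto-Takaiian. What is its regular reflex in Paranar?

Paranar: start from *gamgufuka.
  rule 1 (vowel merger): gamgufuka → gomgufuko
  rule 2: no change — gomgufuko
  rule 3 (unconditioned shift): gomgufuko → komkufuko
  rule 4 (vowel merger): komkufuko → komkofoko
  rule 5 (apocope): komkofoko → komkofok
  ⇒ Paranar komkofok

komkofok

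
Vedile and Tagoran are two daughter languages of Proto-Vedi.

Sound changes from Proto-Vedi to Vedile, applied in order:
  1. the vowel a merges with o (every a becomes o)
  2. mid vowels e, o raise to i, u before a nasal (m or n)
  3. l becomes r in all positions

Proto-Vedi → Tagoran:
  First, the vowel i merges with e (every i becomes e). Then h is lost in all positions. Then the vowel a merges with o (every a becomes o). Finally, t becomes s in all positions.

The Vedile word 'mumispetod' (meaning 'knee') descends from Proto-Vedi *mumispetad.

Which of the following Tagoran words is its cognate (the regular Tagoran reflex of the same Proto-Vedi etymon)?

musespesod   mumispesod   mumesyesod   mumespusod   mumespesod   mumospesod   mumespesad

Tagoran: start from *mumispetad.
  rule 1 (vowel merger): mumispetad → mumespetad
  rule 2: no change — mumespetad
  rule 3 (vowel merger): mumespetad → mumespetod
  rule 4 (unconditioned shift): mumespetod → mumespesod
  ⇒ Tagoran mumespesod

mumespesod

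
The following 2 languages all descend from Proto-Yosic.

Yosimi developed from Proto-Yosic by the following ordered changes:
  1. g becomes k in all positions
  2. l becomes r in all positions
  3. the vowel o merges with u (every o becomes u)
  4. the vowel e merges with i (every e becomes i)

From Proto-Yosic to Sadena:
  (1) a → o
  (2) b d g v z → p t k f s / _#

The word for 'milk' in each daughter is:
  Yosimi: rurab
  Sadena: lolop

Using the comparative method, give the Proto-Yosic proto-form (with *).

*lolab

Position 3: Yosimi has r, Sadena has l. Sadena preserves l here (none of its changes turn any other segment into l), so the proto-segment is *l.
Position 4: Yosimi has a, Sadena has o. Yosimi preserves a here (none of its changes turn any other segment into a), so the proto-segment is *a.
Position 1: Yosimi has r, Sadena has l. Sadena preserves l here (none of its changes turn any other segment into l), so the proto-segment is *l.
Verify the candidate proto-form against each daughter:
Yosimi: start from *lolab.
  rule 1: no change — lolab
  rule 2 (unconditioned shift): lolab → rorab
  rule 3 (vowel merger): rorab → rurab
  rule 4: no change — rurab
  ⇒ Yosimi rurab
Sadena: *lolab
  lolab → lolob   [vowel merger]
  lolob → lolop   [final devoicing]
  giving Sadena lolop.
*lolab is the unique common source.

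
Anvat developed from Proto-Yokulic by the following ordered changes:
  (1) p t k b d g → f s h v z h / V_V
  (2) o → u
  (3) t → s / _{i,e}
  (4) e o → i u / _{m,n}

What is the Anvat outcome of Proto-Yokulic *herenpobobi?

Anvat: start from *herenpobobi.
  rule 1 (intervocalic lenition): herenpobobi → herenpovovi
  rule 2 (vowel merger): herenpovovi → herenpuvuvi
  rule 3: no change — herenpuvuvi
  rule 4 (pre-nasal raising): herenpuvuvi → herinpuvuvi
  ⇒ Anvat herinpuvuvi

herinpuvuvi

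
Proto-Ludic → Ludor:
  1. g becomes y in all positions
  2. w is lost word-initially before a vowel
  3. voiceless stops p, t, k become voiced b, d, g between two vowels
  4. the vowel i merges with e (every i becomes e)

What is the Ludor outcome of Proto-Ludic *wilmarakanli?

elmaraganle

Ludor: start from *wilmarakanli.
  rule 1: no change — wilmarakanli
  rule 2 (glide loss): wilmarakanli → ilmarakanli
  rule 3 (intervocalic voicing): ilmarakanli → ilmaraganli
  rule 4 (vowel merger): ilmaraganli → elmaraganle
  ⇒ Ludor elmaraganle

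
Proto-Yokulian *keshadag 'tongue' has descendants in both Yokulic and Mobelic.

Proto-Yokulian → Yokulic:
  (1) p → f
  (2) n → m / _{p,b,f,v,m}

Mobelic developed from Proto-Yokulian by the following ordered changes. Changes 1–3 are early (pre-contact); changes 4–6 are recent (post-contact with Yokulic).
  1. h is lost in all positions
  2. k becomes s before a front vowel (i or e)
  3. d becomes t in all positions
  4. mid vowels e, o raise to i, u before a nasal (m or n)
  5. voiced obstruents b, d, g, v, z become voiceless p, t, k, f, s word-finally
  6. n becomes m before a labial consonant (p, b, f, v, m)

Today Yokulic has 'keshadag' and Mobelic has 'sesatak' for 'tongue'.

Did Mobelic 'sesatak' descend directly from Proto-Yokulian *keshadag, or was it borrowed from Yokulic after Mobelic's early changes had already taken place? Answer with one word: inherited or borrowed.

inherited

If inherited, *keshadag would pass through all of Mobelic's changes:
Mobelic: start from *keshadag.
  rule 1 (h-loss): keshadag → kesadag
  rule 2 (palatalisation): kesadag → sesadag
  rule 3 (unconditioned shift): sesadag → sesatag
  rule 4: no change — sesatag
  rule 5 (final devoicing): sesatag → sesatak
  rule 6: no change — sesatak
  ⇒ Mobelic sesatak
If borrowed from Yokulic 'keshadag' after the early changes, it would undergo only the recent ones:
  rule 4 (pre-nasal raising): no change (keshadag)
  rule 5 (final devoicing): keshadag → keshadak
  rule 6 (nasal place assimilation): no change (keshadak)
  ⇒ as a loan: keshadak
Mobelic 'sesatak' matches the inherited outcome exactly, so it is an inherited cognate, not a loan.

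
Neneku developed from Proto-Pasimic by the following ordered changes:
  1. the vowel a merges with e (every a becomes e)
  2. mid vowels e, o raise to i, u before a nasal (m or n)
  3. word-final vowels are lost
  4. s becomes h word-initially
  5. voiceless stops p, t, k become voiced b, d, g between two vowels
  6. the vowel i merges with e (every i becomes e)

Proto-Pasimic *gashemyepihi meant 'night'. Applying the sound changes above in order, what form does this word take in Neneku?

Neneku: *gashemyepihi
  gashemyepihi → geshemyepihi   [vowel merger]
  geshemyepihi → geshimyepihi   [pre-nasal raising]
  geshimyepihi → geshimyepih   [apocope]
  geshimyepih (rule 4 does not apply)
  geshimyepih → geshimyebih   [intervocalic voicing]
  geshimyebih → geshemyebeh   [vowel merger]
  giving Neneku geshemyebeh.

geshemyebeh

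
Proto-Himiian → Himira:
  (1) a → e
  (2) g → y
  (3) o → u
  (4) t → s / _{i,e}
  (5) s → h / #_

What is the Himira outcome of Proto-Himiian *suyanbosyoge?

huyenbusyuye

Himira: *suyanbosyoge > suyenbosyoge > suyenbosyoye > suyenbusyuye > huyenbusyuye  (by vowel merger, unconditioned shift, vowel merger, debuccalisation)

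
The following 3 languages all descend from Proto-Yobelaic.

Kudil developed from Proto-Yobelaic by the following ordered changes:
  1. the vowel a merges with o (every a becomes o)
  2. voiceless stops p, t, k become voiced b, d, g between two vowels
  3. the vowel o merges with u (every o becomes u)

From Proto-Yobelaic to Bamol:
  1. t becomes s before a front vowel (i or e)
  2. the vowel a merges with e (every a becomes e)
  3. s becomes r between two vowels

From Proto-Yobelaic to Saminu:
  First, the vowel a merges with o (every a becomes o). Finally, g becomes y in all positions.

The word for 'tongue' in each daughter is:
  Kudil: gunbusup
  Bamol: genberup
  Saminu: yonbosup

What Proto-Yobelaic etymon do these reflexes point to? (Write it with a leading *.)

Position 2: Kudil has u, Bamol has e, Saminu has o. Taking the neighbouring segments as reconstructed: Kudil u could go back to *a or *o or *u; Bamol e could go back to *a or *e; Saminu o could go back to *a or *o — the one source consistent with every daughter is *a.
Position 5: Kudil has u, Bamol has e, Saminu has o. Taking the neighbouring segments as reconstructed: Kudil u could go back to *a or *o or *u; Bamol e could go back to *a or *e; Saminu o could go back to *a or *o — the one source consistent with every daughter is *a.
Position 6: Kudil has s, Bamol has r, Saminu has s. Kudil preserves s here (none of its changes turn any other segment into s), so the proto-segment is *s.
This points to *ganbasup. Verify forward in each daughter:
Kudil: *ganbasup > gonbosup > gunbusup  (by vowel merger, vowel merger)
Bamol: *ganbasup > genbesup > genberup  (by vowel merger, rhotacism)
Saminu: start from *ganbasup.
  rule 1 (vowel merger): ganbasup → gonbosup
  rule 2 (unconditioned shift): gonbosup → yonbosup
  ⇒ Saminu yonbosup
Only *ganbasup yields all of Kudil gunbusup, Bamol genberup, Saminu yonbosup.

*ganbasup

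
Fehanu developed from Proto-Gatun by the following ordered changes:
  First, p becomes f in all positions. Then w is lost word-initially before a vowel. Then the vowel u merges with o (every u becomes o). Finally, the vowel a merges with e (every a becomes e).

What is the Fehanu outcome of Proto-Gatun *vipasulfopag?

vifesolfofeg

Fehanu: *vipasulfopag > vifasulfofag > vifasolfofag > vifesolfofeg  (by unconditioned shift, vowel merger, vowel merger)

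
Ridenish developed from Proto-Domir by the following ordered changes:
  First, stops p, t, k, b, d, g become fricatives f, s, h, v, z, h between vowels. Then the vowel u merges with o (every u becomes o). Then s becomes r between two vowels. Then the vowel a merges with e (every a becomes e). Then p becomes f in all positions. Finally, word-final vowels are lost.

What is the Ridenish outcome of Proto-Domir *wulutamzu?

Ridenish: *wulutamzu
  wulutamzu → wulusamzu   [intervocalic lenition]
  wulusamzu → wolosamzo   [vowel merger]
  wolosamzo → woloramzo   [rhotacism]
  woloramzo → woloremzo   [vowel merger]
  woloremzo (rule 5 does not apply)
  woloremzo → woloremz   [apocope]
  giving Ridenish woloremz.

woloremz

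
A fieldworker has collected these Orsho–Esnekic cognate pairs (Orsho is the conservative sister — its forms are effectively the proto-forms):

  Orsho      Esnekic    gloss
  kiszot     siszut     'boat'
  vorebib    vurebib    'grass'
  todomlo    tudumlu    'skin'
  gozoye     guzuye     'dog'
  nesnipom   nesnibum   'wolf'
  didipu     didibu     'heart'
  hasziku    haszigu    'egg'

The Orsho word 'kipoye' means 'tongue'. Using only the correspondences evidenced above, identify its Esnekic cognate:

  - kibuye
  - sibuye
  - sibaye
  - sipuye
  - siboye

kiszot ~ siszut — Orsho k corresponds to Esnekic s word-initially before a front vowel.
nesnipom ~ nesnibum — Orsho p corresponds to Esnekic b between vowels (before a back vowel).
kiszot ~ siszut, todomlo ~ tudumlu — Orsho o corresponds to Esnekic u after a consonant, before a consonant other than r, m, n, p, b, f, v.
Applying these to Orsho 'kipoye':
  kipoye → sipoye   (k→s word-initially before a front vowel)
  sipoye → siboye   (p→b between vowels (before a back vowel))
  siboye → sibuye   (o→u after a consonant, before a consonant other than r, m, n, p, b, f, v)
So the Esnekic cognate is 'sibuye'.

sibuye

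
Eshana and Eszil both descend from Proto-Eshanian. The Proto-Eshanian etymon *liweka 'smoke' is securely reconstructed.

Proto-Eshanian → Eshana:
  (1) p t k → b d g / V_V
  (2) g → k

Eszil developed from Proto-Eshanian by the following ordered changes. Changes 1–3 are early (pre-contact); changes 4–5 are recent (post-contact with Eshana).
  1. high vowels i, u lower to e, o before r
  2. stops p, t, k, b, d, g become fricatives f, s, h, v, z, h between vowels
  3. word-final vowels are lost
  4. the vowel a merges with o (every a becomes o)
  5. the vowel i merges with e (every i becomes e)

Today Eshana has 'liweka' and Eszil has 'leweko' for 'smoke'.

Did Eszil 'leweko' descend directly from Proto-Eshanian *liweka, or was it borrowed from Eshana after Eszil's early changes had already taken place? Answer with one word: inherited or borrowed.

If inherited, *liweka would pass through all of Eszil's changes:
Eszil: *liweka > liweha > liweh > leweh  (by intervocalic lenition, apocope, vowel merger)
If borrowed from Eshana 'liweka' after the early changes, it would undergo only the recent ones:
  rule 4 (vowel merger): liweka → liweko
  rule 5 (vowel merger): liweko → leweko
  ⇒ as a loan: leweko
Eszil 'leweko' matches the loan outcome 'leweko', not the inherited 'leweh' — it skipped the early Eszil changes, so it was borrowed from Eshana.

borrowed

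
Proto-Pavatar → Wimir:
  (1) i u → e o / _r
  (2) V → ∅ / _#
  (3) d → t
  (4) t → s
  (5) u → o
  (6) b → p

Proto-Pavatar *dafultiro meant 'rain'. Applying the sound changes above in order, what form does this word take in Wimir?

safolser

Wimir: *dafultiro
  dafultiro → dafultero   [pre-rhotic lowering]
  dafultero → dafulter   [apocope]
  dafulter → tafulter   [unconditioned shift]
  tafulter → safulser   [unconditioned shift]
  safulser → safolser   [vowel merger]
  safolser (rule 6 does not apply)
  giving Wimir safolser.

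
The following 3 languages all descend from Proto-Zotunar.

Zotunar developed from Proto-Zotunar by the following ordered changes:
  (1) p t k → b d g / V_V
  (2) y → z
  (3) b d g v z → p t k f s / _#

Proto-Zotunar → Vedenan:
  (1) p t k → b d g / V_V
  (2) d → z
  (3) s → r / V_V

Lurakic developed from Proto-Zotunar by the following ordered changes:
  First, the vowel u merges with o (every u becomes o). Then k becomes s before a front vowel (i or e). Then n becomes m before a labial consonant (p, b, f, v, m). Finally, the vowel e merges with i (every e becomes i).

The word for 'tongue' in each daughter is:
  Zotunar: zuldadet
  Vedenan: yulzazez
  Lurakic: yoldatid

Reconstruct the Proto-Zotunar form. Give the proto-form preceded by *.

Position 4: Zotunar has d, Vedenan has z, Lurakic has d. Lurakic preserves d here (none of its changes turn any other segment into d), so the proto-segment is *d.
Position 7: Zotunar has e, Vedenan has e, Lurakic has i. Zotunar preserves e here (none of its changes turn any other segment into e), so the proto-segment is *e.
Position 8: Zotunar has t, Vedenan has z, Lurakic has d. Lurakic preserves d here (none of its changes turn any other segment into d), so the proto-segment is *d.
Continuing position by position gives *yuldated; check it forward:
Zotunar: *yuldated > yuldaded > zuldaded > zuldadet  (by intervocalic voicing, unconditioned shift, final devoicing)
Vedenan: start from *yuldated.
  rule 1 (intervocalic voicing): yuldated → yuldaded
  rule 2 (unconditioned shift): yuldaded → yulzazez
  rule 3: no change — yulzazez
  ⇒ Vedenan yulzazez
Lurakic: start from *yuldated.
  rule 1 (vowel merger): yuldated → yoldated
  rule 2: no change — yoldated
  rule 3: no change — yoldated
  rule 4 (vowel merger): yoldated → yoldatid
  ⇒ Lurakic yoldatid
Only *yuldated yields all of Zotunar zuldadet, Vedenan yulzazez, Lurakic yoldatid.

*yuldated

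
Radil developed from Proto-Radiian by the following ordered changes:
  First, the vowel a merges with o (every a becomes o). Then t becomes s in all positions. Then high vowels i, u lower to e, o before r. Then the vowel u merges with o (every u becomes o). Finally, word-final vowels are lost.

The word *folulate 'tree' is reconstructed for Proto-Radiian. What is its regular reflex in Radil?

Radil: start from *folulate.
  rule 1 (vowel merger): folulate → folulote
  rule 2 (unconditioned shift): folulote → folulose
  rule 3: no change — folulose
  rule 4 (vowel merger): folulose → fololose
  rule 5 (apocope): fololose → fololos
  ⇒ Radil fololos

fololos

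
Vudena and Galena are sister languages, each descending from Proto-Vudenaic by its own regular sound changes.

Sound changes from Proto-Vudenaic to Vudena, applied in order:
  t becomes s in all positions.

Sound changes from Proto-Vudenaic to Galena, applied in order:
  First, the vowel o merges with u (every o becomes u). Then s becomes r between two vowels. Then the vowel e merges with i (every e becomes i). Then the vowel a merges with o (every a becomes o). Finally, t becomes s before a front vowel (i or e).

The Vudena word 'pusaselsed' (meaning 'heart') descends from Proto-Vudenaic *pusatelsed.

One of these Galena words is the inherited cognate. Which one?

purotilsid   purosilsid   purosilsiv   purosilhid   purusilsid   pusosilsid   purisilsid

Galena: *pusatelsed
  pusatelsed (rule 1 does not apply)
  pusatelsed → puratelsed   [rhotacism]
  puratelsed → puratilsid   [vowel merger]
  puratilsid → purotilsid   [vowel merger]
  purotilsid → purosilsid   [palatalisation]
  giving Galena purosilsid.

purosilsid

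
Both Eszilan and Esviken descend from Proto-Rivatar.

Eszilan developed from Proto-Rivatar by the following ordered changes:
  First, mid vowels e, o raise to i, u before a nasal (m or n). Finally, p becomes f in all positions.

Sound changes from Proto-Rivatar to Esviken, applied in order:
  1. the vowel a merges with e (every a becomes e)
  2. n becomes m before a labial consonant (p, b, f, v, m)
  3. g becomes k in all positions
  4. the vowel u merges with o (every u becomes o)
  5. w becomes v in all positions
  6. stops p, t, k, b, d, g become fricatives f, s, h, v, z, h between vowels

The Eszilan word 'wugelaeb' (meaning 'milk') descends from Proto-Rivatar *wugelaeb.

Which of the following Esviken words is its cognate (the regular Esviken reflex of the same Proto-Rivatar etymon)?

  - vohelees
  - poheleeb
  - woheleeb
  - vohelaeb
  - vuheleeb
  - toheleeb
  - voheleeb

voheleeb

Esviken: *wugelaeb > wugeleeb > wukeleeb > wokeleeb > vokeleeb > voheleeb  (by vowel merger, unconditioned shift, vowel merger, unconditioned shift, intervocalic lenition)
The other candidates each miss or misapply at least one Esviken change.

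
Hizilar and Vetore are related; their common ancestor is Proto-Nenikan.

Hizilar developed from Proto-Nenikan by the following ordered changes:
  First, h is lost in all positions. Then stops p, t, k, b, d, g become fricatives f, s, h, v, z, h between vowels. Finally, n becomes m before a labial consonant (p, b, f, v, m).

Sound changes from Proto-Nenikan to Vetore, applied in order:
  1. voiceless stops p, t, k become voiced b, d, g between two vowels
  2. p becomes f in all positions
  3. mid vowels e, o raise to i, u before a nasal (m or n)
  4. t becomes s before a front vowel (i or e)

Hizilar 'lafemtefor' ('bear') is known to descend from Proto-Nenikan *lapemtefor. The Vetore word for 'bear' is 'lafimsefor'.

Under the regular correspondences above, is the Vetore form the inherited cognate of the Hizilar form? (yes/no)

Derive the expected Vetore reflex of *lapemtefor:
Vetore: *lapemtefor > labemtefor > labimtefor > labimsefor  (by intervocalic voicing, pre-nasal raising, palatalisation)
The regular Vetore reflex would be 'labimsefor', but the attested form is 'lafimsefor'. The correspondence is irregular, so they are not cognates (the Vetore form has a different source).

no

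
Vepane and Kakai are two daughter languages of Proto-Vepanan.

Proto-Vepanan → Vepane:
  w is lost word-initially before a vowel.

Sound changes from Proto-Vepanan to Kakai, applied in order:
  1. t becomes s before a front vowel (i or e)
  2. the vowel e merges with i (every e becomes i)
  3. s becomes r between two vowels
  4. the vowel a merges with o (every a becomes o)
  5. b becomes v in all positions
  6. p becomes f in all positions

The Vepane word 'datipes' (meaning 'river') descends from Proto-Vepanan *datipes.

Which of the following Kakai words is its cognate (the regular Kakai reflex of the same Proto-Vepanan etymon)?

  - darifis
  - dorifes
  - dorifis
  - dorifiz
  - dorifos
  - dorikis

dorifis

Kakai: start from *datipes.
  rule 1 (palatalisation): datipes → dasipes
  rule 2 (vowel merger): dasipes → dasipis
  rule 3 (rhotacism): dasipis → daripis
  rule 4 (vowel merger): daripis → doripis
  rule 5: no change — doripis
  rule 6 (unconditioned shift): doripis → dorifis
  ⇒ Kakai dorifis
The other candidates each miss or misapply at least one Kakai change.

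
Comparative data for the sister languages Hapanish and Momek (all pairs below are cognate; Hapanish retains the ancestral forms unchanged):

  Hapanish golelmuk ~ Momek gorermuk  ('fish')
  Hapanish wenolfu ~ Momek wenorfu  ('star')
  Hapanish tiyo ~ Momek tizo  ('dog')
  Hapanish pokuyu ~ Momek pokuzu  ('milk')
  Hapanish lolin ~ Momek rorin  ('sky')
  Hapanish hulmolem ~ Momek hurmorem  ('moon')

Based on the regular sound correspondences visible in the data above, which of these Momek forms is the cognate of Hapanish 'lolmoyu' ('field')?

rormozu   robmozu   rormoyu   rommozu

rormozu

lolin ~ rorin — Hapanish l corresponds to Momek r word-initially before a back vowel.
golelmuk ~ gorermuk, hulmolem ~ hurmorem — Hapanish l corresponds to Momek r after a vowel, before a nasal.
pokuyu ~ pokuzu — Hapanish y corresponds to Momek z between vowels (before a back vowel).
Applying these to Hapanish 'lolmoyu':
  lolmoyu → rolmoyu   (l→r word-initially before a back vowel)
  rolmoyu → rormoyu   (l→r after a vowel, before a nasal)
  rormoyu → rormozu   (y→z between vowels (before a back vowel))
So the Momek cognate is 'rormozu'.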